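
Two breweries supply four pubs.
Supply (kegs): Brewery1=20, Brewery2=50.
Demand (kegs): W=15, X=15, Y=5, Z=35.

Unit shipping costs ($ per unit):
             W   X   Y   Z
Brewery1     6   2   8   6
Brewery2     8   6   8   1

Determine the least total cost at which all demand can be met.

215

A cheapest plan:
  Brewery1 to W: 5 × $6 = $30
  Brewery1 to X: 15 × $2 = $30
  Brewery2 to W: 10 × $8 = $80
  Brewery2 to Y: 5 × $8 = $40
  Brewery2 to Z: 35 × $1 = $35
Total = 30 + 30 + 80 + 40 + 35 = $215.
(Supply check: Brewery1 ships 20; Brewery2 ships 50.)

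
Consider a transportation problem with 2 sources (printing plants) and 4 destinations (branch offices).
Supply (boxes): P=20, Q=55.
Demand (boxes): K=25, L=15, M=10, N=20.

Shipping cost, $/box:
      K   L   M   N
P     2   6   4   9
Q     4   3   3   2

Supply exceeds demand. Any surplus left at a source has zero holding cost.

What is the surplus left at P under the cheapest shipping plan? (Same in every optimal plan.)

0

Minimum-cost shipments:
  P->K: 20 × $2 = $40
  Q->K: 5 × $4 = $20
  Q->L: 15 × $3 = $45
  Q->M: 10 × $3 = $30
  Q->N: 20 × $2 = $40
Total cost = $175.
P ships 20 of its 20, leaving 0.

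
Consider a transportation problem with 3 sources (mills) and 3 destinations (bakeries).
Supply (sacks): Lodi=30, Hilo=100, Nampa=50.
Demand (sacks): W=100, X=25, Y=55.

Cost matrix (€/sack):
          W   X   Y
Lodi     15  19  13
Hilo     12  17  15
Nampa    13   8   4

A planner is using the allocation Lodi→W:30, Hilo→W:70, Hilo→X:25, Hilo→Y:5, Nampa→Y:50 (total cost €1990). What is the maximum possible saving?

100

Current plan cost = 30·15 + 70·12 + 25·17 + 5·15 + 50·4 = €1990.
Optimal plan:
  Lodi to Y: 30 × €13 = €390
  Hilo to W: 100 × €12 = €1200
  Nampa to X: 25 × €8 = €200
  Nampa to Y: 25 × €4 = €100
Optimal cost = €1890.
Saving = 1990 − 1890 = €100.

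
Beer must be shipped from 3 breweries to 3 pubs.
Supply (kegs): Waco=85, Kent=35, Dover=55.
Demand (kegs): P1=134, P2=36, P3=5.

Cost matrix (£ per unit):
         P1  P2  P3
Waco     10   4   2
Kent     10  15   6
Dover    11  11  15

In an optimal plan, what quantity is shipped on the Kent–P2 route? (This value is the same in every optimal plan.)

0

Optimal shipments:
  Waco–P1: 44 × £10 = £440
  Waco–P2: 36 × £4 = £144
  Waco–P3: 5 × £2 = £10
  Kent–P1: 35 × £10 = £350
  Dover–P1: 55 × £11 = £605
Total cost = £1549.
The route Kent→P2 is not used.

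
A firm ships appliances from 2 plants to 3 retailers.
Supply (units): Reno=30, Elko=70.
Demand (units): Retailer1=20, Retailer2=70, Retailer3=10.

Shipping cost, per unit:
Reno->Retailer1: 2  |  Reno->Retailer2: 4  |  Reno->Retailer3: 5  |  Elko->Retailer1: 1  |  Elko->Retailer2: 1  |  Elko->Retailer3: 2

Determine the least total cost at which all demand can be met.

160

An optimal shipping plan:
  Reno→Retailer1: 20 × 2 = 40
  Reno→Retailer3: 10 × 5 = 50
  Elko→Retailer2: 70 × 1 = 70
Total = 40 + 50 + 70 = 160.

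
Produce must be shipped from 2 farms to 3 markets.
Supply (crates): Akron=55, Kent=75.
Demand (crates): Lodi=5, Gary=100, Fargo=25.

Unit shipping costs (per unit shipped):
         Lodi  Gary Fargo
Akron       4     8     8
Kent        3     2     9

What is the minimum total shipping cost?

570

One minimum-cost allocation:
  Akron→Lodi: 5 crates
  Akron→Gary: 25 crates
  Akron→Fargo: 25 crates
  Kent→Gary: 75 crates
Total cost = 570.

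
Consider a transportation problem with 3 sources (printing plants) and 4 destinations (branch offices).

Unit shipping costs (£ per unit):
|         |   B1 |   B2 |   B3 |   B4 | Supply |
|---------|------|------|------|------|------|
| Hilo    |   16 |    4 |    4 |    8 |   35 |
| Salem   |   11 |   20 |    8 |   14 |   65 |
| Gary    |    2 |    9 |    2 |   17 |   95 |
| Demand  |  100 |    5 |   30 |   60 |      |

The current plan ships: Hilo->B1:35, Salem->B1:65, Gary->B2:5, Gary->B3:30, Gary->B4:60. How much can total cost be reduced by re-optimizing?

1235

Current plan cost = 35·16 + 65·11 + 5·9 + 30·2 + 60·17 = £2400.
Optimal plan:
  Hilo->B2: 5 × £4 = £20
  Hilo->B4: 30 × £8 = £240
  Salem->B1: 5 × £11 = £55
  Salem->B3: 30 × £8 = £240
  Salem->B4: 30 × £14 = £420
  Gary->B1: 95 × £2 = £190
Optimal cost = £1165.
Saving = 2400 − 1165 = £1235.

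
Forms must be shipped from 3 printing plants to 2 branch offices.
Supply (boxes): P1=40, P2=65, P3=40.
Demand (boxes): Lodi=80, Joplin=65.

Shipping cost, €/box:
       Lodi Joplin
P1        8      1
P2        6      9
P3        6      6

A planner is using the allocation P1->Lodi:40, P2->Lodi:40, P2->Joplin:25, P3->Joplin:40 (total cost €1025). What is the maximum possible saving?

355

Current plan cost = 40·8 + 40·6 + 25·9 + 40·6 = €1025.
Optimal plan:
  P1->Joplin: 40 boxes
  P2->Lodi: 65 boxes
  P3->Lodi: 15 boxes
  P3->Joplin: 25 boxes
Optimal cost = €670.
Saving = 1025 − 670 = €355.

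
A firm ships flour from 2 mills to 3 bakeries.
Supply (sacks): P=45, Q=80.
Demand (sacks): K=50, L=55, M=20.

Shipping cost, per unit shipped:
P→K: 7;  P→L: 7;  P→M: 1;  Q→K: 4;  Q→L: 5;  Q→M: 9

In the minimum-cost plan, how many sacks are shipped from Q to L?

Solving gives:
  P–L: 25 × 7 = 175
  P–M: 20 × 1 = 20
  Q–K: 50 × 4 = 200
  Q–L: 30 × 5 = 150
Total cost = 545.
So Q→L carries 30 sacks.

30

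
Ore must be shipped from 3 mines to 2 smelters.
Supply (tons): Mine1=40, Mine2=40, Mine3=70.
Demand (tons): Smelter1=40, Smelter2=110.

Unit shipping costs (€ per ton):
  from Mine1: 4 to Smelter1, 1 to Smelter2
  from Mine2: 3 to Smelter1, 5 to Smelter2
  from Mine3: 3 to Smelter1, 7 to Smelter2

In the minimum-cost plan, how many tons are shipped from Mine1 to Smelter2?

Solving gives:
  Mine1→Smelter2: 40 × €1 = €40
  Mine2→Smelter2: 40 × €5 = €200
  Mine3→Smelter1: 40 × €3 = €120
  Mine3→Smelter2: 30 × €7 = €210
Total cost = €570.
So Mine1→Smelter2 carries 40 tons.

40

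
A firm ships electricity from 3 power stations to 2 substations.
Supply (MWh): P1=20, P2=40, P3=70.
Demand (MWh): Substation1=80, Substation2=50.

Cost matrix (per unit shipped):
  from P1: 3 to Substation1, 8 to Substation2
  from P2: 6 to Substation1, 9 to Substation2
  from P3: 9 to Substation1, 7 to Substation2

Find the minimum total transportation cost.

830

One minimum-cost allocation:
  P1->Substation1: 20 × 3 = 60
  P2->Substation1: 40 × 6 = 240
  P3->Substation1: 20 × 9 = 180
  P3->Substation2: 50 × 7 = 350
Total = 60 + 240 + 180 + 350 = 830.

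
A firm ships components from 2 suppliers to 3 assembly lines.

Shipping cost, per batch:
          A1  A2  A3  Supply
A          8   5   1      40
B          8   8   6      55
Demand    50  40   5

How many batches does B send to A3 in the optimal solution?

Optimal shipments:
  A–A2: 35 × 5 = 175
  A–A3: 5 × 1 = 5
  B–A1: 50 × 8 = 400
  B–A2: 5 × 8 = 40
Total cost = 620.
The route B→A3 is not used.

0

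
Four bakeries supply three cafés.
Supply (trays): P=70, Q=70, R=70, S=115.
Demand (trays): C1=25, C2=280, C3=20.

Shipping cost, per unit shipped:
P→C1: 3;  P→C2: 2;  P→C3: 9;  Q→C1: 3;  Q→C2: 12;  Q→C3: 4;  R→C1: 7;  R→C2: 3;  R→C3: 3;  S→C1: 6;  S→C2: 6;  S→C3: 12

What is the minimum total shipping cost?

1495

A cheapest plan:
  P to C2: 70 × 2 = 140
  Q to C1: 25 × 3 = 75
  Q to C2: 25 × 12 = 300
  Q to C3: 20 × 4 = 80
  R to C2: 70 × 3 = 210
  S to C2: 115 × 6 = 690
Total = 140 + 75 + 300 + 80 + 210 + 690 = 1495.
(Supply check: P ships 70; Q ships 70; R ships 70; S ships 115.)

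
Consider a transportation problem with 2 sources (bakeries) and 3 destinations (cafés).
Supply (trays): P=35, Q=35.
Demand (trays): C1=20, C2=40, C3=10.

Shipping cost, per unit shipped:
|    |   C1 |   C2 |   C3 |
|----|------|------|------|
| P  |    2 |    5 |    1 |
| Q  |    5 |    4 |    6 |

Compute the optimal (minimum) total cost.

215

An optimal shipping plan:
  P–C1: 20 × 2 = 40
  P–C2: 5 × 5 = 25
  P–C3: 10 × 1 = 10
  Q–C2: 35 × 4 = 140
Total = 40 + 25 + 10 + 140 = 215.
(Supply check: P ships 35; Q ships 35.)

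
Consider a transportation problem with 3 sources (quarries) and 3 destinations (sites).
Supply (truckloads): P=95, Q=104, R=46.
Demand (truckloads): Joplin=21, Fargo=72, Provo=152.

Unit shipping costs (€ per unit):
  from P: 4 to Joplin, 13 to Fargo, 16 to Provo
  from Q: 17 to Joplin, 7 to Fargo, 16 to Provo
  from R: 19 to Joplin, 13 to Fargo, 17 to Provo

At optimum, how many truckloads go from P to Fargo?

0

Optimal shipments:
  P to Joplin: 21 × €4 = €84
  P to Provo: 74 × €16 = €1184
  Q to Fargo: 72 × €7 = €504
  Q to Provo: 32 × €16 = €512
  R to Provo: 46 × €17 = €782
Total cost = €3066.
The route P→Fargo is not used.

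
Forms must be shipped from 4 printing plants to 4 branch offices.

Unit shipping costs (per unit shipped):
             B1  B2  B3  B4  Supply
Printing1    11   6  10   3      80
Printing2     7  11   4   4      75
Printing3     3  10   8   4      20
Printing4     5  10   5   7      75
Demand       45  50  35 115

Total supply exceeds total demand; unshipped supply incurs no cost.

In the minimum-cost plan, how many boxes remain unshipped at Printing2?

Minimum-cost shipments:
  Printing1→B2: 50 × 6 = 300
  Printing1→B4: 30 × 3 = 90
  Printing2→B4: 75 × 4 = 300
  Printing3→B1: 10 × 3 = 30
  Printing3→B4: 10 × 4 = 40
  Printing4→B1: 35 × 5 = 175
  Printing4→B3: 35 × 5 = 175
Total cost = 1110.
Printing2 ships 75 of its 75, leaving 0.

0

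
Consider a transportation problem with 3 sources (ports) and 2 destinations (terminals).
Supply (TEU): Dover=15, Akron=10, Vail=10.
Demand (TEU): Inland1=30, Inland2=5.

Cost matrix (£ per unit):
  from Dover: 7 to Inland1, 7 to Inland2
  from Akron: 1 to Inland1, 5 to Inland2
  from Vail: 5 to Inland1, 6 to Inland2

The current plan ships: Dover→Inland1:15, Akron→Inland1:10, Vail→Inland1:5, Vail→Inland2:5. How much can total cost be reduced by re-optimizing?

Current plan cost = 15·7 + 10·1 + 5·5 + 5·6 = £170.
Optimal plan:
  Dover->Inland1: 10 × £7 = £70
  Dover->Inland2: 5 × £7 = £35
  Akron->Inland1: 10 × £1 = £10
  Vail->Inland1: 10 × £5 = £50
Optimal cost = £165.
Saving = 170 − 165 = £5.

5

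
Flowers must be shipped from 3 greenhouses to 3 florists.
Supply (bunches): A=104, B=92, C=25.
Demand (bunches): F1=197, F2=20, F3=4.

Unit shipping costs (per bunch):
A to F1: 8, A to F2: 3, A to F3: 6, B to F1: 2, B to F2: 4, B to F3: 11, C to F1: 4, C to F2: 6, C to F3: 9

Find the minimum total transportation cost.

Optimal allocation:
  A→F1: 80 × 8 = 640
  A→F2: 20 × 3 = 60
  A→F3: 4 × 6 = 24
  B→F1: 92 × 2 = 184
  C→F1: 25 × 4 = 100
Total = 640 + 60 + 24 + 184 + 100 = 1008.
(Supply check: A ships 104; B ships 92; C ships 25.)

1008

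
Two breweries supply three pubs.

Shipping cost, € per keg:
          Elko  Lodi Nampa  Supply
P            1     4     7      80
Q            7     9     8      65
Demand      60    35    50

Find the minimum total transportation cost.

A cheapest plan:
  P–Elko: 60 × €1 = €60
  P–Lodi: 20 × €4 = €80
  Q–Lodi: 15 × €9 = €135
  Q–Nampa: 50 × €8 = €400
Total = 60 + 80 + 135 + 400 = €675.
(Supply check: P ships 80; Q ships 65.)

675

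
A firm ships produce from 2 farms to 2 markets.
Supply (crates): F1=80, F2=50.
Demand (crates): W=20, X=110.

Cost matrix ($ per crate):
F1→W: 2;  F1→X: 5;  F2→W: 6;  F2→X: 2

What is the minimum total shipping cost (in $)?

440

Optimal allocation:
  F1–W: 20 × $2 = $40
  F1–X: 60 × $5 = $300
  F2–X: 50 × $2 = $100
Total = 40 + 300 + 100 = $440.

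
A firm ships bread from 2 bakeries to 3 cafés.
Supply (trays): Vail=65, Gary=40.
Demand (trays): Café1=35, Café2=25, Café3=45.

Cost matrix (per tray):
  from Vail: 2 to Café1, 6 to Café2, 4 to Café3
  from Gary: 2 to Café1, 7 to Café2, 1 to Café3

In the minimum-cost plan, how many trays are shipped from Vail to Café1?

35

Solving gives:
  Vail to Café1: 35 × 2 = 70
  Vail to Café2: 25 × 6 = 150
  Vail to Café3: 5 × 4 = 20
  Gary to Café3: 40 × 1 = 40
Total cost = 280.
So Vail→Café1 carries 35 trays.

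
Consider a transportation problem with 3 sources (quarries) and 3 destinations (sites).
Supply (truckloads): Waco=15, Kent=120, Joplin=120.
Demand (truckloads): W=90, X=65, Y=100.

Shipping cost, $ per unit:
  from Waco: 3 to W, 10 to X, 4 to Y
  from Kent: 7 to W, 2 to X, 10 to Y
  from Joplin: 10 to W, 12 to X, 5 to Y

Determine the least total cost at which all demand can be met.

One minimum-cost allocation:
  Waco→W: 15 × $3 = $45
  Kent→W: 55 × $7 = $385
  Kent→X: 65 × $2 = $130
  Joplin→W: 20 × $10 = $200
  Joplin→Y: 100 × $5 = $500
Total = 45 + 385 + 130 + 200 + 500 = $1260.

1260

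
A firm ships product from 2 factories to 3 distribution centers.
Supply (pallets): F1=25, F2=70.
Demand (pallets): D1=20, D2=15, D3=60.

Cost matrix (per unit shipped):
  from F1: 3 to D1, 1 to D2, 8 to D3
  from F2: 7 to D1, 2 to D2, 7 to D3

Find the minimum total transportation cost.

A cheapest plan:
  F1–D1: 20 × 3 = 60
  F1–D2: 5 × 1 = 5
  F2–D2: 10 × 2 = 20
  F2–D3: 60 × 7 = 420
Total = 60 + 5 + 20 + 420 = 505.
(Supply check: F1 ships 25; F2 ships 70.)

505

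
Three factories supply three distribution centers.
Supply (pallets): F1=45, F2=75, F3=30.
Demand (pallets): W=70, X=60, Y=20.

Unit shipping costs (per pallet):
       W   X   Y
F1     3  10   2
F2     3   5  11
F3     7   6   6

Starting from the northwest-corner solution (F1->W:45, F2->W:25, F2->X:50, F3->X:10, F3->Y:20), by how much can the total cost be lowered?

60

Current plan cost = 45·3 + 25·3 + 50·5 + 10·6 + 20·6 = 640.
Optimal plan:
  F1->W: 25 × 3 = 75
  F1->Y: 20 × 2 = 40
  F2->W: 45 × 3 = 135
  F2->X: 30 × 5 = 150
  F3->X: 30 × 6 = 180
Optimal cost = 580.
Saving = 640 − 580 = 60.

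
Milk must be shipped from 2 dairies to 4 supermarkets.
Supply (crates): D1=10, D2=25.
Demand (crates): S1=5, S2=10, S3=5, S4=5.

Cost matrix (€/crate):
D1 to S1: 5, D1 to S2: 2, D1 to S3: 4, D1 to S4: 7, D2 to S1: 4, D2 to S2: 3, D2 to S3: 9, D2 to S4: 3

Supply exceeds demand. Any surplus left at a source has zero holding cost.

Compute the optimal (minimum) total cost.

80

An optimal shipping plan:
  D1->S2: 5 crates
  D1->S3: 5 crates
  D2->S1: 5 crates
  D2->S2: 5 crates
  D2->S4: 5 crates
Total cost = €80.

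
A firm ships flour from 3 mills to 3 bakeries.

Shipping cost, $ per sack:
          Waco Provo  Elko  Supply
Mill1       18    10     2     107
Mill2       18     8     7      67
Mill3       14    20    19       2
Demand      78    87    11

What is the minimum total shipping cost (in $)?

An optimal shipping plan:
  Mill1 to Waco: 76 × $18 = $1368
  Mill1 to Provo: 20 × $10 = $200
  Mill1 to Elko: 11 × $2 = $22
  Mill2 to Provo: 67 × $8 = $536
  Mill3 to Waco: 2 × $14 = $28
Total = 1368 + 200 + 22 + 536 + 28 = $2154.
(Supply check: Mill1 ships 107; Mill2 ships 67; Mill3 ships 2.)

2154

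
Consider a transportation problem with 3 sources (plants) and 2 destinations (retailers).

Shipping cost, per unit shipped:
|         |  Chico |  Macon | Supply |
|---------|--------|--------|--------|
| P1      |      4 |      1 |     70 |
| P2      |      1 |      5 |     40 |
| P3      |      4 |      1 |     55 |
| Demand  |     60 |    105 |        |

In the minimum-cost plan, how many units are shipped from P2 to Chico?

40

The minimum-cost plan:
  P1->Chico: 20 units
  P1->Macon: 50 units
  P2->Chico: 40 units
  P3->Macon: 55 units
Total cost = 225.
So P2→Chico carries 40 units.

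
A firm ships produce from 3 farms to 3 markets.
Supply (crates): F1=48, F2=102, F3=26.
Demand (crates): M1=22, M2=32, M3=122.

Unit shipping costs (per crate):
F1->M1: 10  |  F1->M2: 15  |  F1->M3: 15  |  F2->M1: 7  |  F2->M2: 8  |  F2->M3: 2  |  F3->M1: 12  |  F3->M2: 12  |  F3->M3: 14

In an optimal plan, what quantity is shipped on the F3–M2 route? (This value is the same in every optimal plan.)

Optimal shipments:
  F1 to M1: 22 × 10 = 220
  F1 to M2: 6 × 15 = 90
  F1 to M3: 20 × 15 = 300
  F2 to M3: 102 × 2 = 204
  F3 to M2: 26 × 12 = 312
Total cost = 1126.
So F3→M2 carries 26 crates.

26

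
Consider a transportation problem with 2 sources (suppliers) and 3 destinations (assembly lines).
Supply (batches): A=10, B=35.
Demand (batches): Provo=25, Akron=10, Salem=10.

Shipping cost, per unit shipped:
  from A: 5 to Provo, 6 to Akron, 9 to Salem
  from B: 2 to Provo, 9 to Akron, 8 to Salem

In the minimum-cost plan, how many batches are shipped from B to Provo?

25

Optimal shipments:
  A→Akron: 10 × 6 = 60
  B→Provo: 25 × 2 = 50
  B→Salem: 10 × 8 = 80
Total cost = 190.
So B→Provo carries 25 batches.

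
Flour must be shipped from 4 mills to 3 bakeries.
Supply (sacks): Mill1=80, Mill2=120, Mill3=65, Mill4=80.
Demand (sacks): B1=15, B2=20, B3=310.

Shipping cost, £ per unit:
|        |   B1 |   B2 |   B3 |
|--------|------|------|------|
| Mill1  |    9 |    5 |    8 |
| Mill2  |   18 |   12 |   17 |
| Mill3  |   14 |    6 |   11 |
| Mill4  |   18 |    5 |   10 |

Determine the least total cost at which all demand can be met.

An optimal shipping plan:
  Mill1 to B3: 80 × £8 = £640
  Mill2 to B1: 15 × £18 = £270
  Mill2 to B3: 105 × £17 = £1785
  Mill3 to B3: 65 × £11 = £715
  Mill4 to B2: 20 × £5 = £100
  Mill4 to B3: 60 × £10 = £600
Total = 640 + 270 + 1785 + 715 + 100 + 600 = £4110.
(Supply check: Mill1 ships 80; Mill2 ships 120; Mill3 ships 65; Mill4 ships 80.)

4110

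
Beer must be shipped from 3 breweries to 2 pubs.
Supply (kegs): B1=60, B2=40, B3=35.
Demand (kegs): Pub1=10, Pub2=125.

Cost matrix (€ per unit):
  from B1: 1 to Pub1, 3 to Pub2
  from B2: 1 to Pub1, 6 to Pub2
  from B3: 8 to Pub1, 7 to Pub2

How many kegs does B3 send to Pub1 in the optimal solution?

0

Solving gives:
  B1–Pub2: 60 × €3 = €180
  B2–Pub1: 10 × €1 = €10
  B2–Pub2: 30 × €6 = €180
  B3–Pub2: 35 × €7 = €245
Total cost = €615.
The route B3→Pub1 is not used.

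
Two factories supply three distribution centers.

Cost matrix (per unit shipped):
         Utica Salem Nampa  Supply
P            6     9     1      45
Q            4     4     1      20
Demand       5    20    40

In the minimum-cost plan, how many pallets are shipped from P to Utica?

5

Optimal shipments:
  P–Utica: 5 × 6 = 30
  P–Nampa: 40 × 1 = 40
  Q–Salem: 20 × 4 = 80
Total cost = 150.
So P→Utica carries 5 pallets.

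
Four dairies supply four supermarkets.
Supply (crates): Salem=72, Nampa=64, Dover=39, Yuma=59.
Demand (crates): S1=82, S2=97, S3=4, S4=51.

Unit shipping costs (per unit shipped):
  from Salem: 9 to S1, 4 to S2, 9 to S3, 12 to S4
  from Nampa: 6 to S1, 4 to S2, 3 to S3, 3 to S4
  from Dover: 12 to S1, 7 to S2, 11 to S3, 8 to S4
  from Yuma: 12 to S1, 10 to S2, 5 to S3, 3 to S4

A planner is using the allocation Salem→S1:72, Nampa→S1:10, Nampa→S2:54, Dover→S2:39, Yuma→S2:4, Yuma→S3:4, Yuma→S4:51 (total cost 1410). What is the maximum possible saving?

174

Current plan cost = 72·9 + 10·6 + 54·4 + 39·7 + 4·10 + 4·5 + 51·3 = 1410.
Optimal plan:
  Salem to S2: 72 × 4 = 288
  Nampa to S1: 64 × 6 = 384
  Dover to S1: 14 × 12 = 168
  Dover to S2: 25 × 7 = 175
  Yuma to S1: 4 × 12 = 48
  Yuma to S3: 4 × 5 = 20
  Yuma to S4: 51 × 3 = 153
Optimal cost = 1236.
Saving = 1410 − 1236 = 174.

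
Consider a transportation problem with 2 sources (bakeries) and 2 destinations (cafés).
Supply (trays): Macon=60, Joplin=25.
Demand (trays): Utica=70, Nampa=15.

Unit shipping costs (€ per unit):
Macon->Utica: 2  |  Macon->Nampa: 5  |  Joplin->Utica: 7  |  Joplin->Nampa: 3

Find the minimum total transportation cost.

235

An optimal shipping plan:
  Macon–Utica: 60 × €2 = €120
  Joplin–Utica: 10 × €7 = €70
  Joplin–Nampa: 15 × €3 = €45
Total = 120 + 70 + 45 = €235.
(Supply check: Macon ships 60; Joplin ships 25.)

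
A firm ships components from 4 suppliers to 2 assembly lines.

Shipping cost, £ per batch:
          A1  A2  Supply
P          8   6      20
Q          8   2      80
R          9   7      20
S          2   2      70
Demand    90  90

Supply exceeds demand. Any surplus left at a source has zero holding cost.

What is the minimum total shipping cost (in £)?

530

A cheapest plan:
  P->A1: 10 × £8 = £80
  P->A2: 10 × £6 = £60
  Q->A2: 80 × £2 = £160
  R->A1: 10 × £9 = £90
  S->A1: 70 × £2 = £140
Total = 80 + 60 + 160 + 90 + 140 = £530.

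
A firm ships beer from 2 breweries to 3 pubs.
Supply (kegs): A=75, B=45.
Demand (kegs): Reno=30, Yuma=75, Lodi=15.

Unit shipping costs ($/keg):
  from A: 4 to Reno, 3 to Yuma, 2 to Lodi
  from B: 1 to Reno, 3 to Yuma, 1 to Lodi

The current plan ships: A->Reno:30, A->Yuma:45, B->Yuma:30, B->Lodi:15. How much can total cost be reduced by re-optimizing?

Current plan cost = 30·4 + 45·3 + 30·3 + 15·1 = $360.
Optimal plan:
  A→Yuma: 75 × $3 = $225
  B→Reno: 30 × $1 = $30
  B→Lodi: 15 × $1 = $15
Optimal cost = $270.
Saving = 360 − 270 = $90.

90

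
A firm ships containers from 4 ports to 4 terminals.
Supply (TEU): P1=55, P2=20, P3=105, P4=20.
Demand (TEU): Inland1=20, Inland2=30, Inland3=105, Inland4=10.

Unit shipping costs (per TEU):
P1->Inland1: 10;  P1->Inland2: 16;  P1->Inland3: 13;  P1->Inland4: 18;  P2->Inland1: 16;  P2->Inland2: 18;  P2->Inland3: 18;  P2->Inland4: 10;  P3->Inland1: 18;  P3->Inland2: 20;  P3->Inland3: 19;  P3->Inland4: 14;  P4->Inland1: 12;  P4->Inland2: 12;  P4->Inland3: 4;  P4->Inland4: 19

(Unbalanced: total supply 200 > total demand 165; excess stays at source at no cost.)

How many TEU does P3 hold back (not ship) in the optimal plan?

35

An optimal plan:
  P1–Inland1: 20 × 10 = 200
  P1–Inland3: 35 × 13 = 455
  P2–Inland2: 10 × 18 = 180
  P2–Inland4: 10 × 10 = 100
  P3–Inland2: 20 × 20 = 400
  P3–Inland3: 50 × 19 = 950
  P4–Inland3: 20 × 4 = 80
Total cost = 2365.
P3 ships 70 of its 105, leaving 35.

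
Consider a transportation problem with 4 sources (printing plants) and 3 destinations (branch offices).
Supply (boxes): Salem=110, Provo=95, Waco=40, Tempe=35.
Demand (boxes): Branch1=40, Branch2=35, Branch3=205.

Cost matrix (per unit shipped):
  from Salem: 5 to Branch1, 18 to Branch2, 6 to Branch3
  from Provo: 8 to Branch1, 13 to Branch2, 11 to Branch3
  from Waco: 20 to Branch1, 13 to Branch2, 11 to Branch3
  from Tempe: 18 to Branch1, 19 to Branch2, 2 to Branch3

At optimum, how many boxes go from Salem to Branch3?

110

Optimal shipments:
  Salem to Branch3: 110 × 6 = 660
  Provo to Branch1: 40 × 8 = 320
  Provo to Branch3: 55 × 11 = 605
  Waco to Branch2: 35 × 13 = 455
  Waco to Branch3: 5 × 11 = 55
  Tempe to Branch3: 35 × 2 = 70
Total cost = 2165.
So Salem→Branch3 carries 110 boxes.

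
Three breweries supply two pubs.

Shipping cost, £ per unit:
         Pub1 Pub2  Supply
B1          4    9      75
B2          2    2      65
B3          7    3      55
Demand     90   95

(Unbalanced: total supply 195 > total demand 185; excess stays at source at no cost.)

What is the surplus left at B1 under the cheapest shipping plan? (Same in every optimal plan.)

10

An optimal plan:
  B1->Pub1: 65 × £4 = £260
  B2->Pub1: 25 × £2 = £50
  B2->Pub2: 40 × £2 = £80
  B3->Pub2: 55 × £3 = £165
Total cost = £555.
B1 ships 65 of its 75, leaving 10.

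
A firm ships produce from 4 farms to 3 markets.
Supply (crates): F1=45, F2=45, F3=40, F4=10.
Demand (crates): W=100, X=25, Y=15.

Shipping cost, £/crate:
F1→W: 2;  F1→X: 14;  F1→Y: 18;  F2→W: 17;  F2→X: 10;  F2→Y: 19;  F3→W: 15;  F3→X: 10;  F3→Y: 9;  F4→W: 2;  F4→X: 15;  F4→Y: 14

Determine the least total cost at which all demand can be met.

1210

One minimum-cost allocation:
  F1->W: 45 × £2 = £90
  F2->W: 20 × £17 = £340
  F2->X: 25 × £10 = £250
  F3->W: 25 × £15 = £375
  F3->Y: 15 × £9 = £135
  F4->W: 10 × £2 = £20
Total = 90 + 340 + 250 + 375 + 135 + 20 = £1210.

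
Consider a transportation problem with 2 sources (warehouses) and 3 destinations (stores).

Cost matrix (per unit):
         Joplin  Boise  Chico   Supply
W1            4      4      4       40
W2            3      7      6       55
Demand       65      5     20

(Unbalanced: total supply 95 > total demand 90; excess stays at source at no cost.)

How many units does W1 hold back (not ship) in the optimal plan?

An optimal plan:
  W1 to Joplin: 10 × 4 = 40
  W1 to Boise: 5 × 4 = 20
  W1 to Chico: 20 × 4 = 80
  W2 to Joplin: 55 × 3 = 165
Total cost = 305.
W1 ships 35 of its 40, leaving 5.

5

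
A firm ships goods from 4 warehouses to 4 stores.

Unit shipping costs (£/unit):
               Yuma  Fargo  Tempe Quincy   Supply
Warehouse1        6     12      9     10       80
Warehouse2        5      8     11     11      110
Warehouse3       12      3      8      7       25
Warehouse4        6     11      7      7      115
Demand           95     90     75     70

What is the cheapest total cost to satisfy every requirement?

Optimal allocation:
  Warehouse1→Yuma: 50 units
  Warehouse1→Tempe: 30 units
  Warehouse2→Yuma: 45 units
  Warehouse2→Fargo: 65 units
  Warehouse3→Fargo: 25 units
  Warehouse4→Tempe: 45 units
  Warehouse4→Quincy: 70 units
Total cost = £2195.
(Supply check: Warehouse1 ships 80; Warehouse2 ships 110; Warehouse3 ships 25; Warehouse4 ships 115.)

2195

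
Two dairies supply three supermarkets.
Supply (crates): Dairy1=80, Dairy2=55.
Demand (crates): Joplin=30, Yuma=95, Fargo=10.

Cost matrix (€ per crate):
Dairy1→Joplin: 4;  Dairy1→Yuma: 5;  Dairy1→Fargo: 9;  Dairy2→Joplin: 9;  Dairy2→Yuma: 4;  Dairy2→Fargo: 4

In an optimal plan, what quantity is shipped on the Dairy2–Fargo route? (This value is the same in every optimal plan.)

The minimum-cost plan:
  Dairy1 to Joplin: 30 × €4 = €120
  Dairy1 to Yuma: 50 × €5 = €250
  Dairy2 to Yuma: 45 × €4 = €180
  Dairy2 to Fargo: 10 × €4 = €40
Total cost = €590.
So Dairy2→Fargo carries 10 crates.

10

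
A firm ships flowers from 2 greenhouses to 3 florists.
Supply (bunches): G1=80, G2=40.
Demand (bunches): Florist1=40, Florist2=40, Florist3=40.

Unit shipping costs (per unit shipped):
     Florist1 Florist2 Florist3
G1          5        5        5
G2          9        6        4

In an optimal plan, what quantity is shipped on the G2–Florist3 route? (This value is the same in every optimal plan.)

Optimal shipments:
  G1→Florist1: 40 × 5 = 200
  G1→Florist2: 40 × 5 = 200
  G2→Florist3: 40 × 4 = 160
Total cost = 560.
So G2→Florist3 carries 40 bunches.

40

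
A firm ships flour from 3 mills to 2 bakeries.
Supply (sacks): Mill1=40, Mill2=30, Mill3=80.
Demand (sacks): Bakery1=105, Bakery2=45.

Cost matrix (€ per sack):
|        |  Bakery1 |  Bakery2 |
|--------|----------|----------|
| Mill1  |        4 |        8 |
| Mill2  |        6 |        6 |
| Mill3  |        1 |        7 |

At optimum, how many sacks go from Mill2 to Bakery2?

30

Solving gives:
  Mill1 to Bakery1: 25 × €4 = €100
  Mill1 to Bakery2: 15 × €8 = €120
  Mill2 to Bakery2: 30 × €6 = €180
  Mill3 to Bakery1: 80 × €1 = €80
Total cost = €480.
So Mill2→Bakery2 carries 30 sacks.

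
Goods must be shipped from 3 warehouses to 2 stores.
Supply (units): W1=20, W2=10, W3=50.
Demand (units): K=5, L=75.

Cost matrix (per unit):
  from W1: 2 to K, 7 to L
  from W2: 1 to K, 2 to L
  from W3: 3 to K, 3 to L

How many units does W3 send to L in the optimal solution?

50

Solving gives:
  W1–K: 5 × 2 = 10
  W1–L: 15 × 7 = 105
  W2–L: 10 × 2 = 20
  W3–L: 50 × 3 = 150
Total cost = 285.
So W3→L carries 50 units.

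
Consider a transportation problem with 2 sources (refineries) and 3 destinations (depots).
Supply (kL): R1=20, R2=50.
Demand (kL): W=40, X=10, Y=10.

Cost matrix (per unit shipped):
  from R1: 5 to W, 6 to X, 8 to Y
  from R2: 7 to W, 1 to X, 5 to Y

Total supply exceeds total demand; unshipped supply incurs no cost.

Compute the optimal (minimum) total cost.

Optimal allocation:
  R1–W: 20 × 5 = 100
  R2–W: 20 × 7 = 140
  R2–X: 10 × 1 = 10
  R2–Y: 10 × 5 = 50
Total = 100 + 140 + 10 + 50 = 300.
(Supply check: R1 ships 20; R2 ships 40.)

300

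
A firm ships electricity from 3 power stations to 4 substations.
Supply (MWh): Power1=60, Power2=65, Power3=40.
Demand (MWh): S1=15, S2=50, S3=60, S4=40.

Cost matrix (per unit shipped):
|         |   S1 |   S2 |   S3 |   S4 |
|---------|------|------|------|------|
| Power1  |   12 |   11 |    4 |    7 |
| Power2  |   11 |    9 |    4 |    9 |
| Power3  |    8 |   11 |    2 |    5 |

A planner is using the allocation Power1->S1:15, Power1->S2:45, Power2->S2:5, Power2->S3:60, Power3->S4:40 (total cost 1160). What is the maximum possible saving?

120

Current plan cost = 15·12 + 45·11 + 5·9 + 60·4 + 40·5 = 1160.
Optimal plan:
  Power1 to S3: 20 × 4 = 80
  Power1 to S4: 40 × 7 = 280
  Power2 to S2: 50 × 9 = 450
  Power2 to S3: 15 × 4 = 60
  Power3 to S1: 15 × 8 = 120
  Power3 to S3: 25 × 2 = 50
Optimal cost = 1040.
Saving = 1160 − 1040 = 120.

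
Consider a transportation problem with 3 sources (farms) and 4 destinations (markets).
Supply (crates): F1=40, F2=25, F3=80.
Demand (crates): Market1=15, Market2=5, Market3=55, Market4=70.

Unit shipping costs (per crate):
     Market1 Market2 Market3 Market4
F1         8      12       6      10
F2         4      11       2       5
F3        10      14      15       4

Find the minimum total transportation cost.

710

One minimum-cost allocation:
  F1 to Market2: 5 crates
  F1 to Market3: 35 crates
  F2 to Market1: 5 crates
  F2 to Market3: 20 crates
  F3 to Market1: 10 crates
  F3 to Market4: 70 crates
Total cost = 710.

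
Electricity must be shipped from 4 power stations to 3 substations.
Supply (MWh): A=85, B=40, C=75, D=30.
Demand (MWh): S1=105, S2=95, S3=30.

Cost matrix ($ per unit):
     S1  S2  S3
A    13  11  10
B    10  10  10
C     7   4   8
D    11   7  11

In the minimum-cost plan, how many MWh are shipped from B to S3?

0

Optimal shipments:
  A->S1: 55 MWh
  A->S3: 30 MWh
  B->S1: 40 MWh
  C->S1: 10 MWh
  C->S2: 65 MWh
  D->S2: 30 MWh
Total cost = $1955.
The route B→S3 is not used.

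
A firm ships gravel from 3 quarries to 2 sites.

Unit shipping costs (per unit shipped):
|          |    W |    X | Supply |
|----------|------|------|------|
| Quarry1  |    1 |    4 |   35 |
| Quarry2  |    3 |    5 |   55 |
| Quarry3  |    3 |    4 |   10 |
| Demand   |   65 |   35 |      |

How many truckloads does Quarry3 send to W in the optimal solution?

0

The minimum-cost plan:
  Quarry1→W: 35 × 1 = 35
  Quarry2→W: 30 × 3 = 90
  Quarry2→X: 25 × 5 = 125
  Quarry3→X: 10 × 4 = 40
Total cost = 290.
The route Quarry3→W is not used.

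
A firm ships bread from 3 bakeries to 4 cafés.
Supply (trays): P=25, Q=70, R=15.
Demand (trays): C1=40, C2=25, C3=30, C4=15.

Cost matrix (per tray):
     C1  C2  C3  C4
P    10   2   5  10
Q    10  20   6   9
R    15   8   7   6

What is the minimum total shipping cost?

A cheapest plan:
  P->C2: 25 trays
  Q->C1: 40 trays
  Q->C3: 30 trays
  R->C4: 15 trays
Total cost = 720.
(Supply check: P ships 25; Q ships 70; R ships 15.)

720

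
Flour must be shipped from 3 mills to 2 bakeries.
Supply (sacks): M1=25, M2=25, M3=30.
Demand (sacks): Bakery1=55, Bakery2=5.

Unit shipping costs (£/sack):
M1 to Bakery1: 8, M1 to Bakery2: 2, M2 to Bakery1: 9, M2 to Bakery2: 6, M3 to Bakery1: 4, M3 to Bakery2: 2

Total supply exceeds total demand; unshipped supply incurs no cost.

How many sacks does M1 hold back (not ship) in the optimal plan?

0

An optimal plan:
  M1–Bakery1: 20 × £8 = £160
  M1–Bakery2: 5 × £2 = £10
  M2–Bakery1: 5 × £9 = £45
  M3–Bakery1: 30 × £4 = £120
Total cost = £335.
M1 ships 25 of its 25, leaving 0.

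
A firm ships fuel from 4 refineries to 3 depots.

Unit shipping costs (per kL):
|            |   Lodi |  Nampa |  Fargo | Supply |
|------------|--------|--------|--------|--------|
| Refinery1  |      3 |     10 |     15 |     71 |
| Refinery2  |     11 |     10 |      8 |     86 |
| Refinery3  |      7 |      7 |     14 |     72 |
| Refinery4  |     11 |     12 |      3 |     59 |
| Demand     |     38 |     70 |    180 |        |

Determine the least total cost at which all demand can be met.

1992

A cheapest plan:
  Refinery1 to Lodi: 38 × 3 = 114
  Refinery1 to Fargo: 33 × 15 = 495
  Refinery2 to Fargo: 86 × 8 = 688
  Refinery3 to Nampa: 70 × 7 = 490
  Refinery3 to Fargo: 2 × 14 = 28
  Refinery4 to Fargo: 59 × 3 = 177
Total = 114 + 495 + 688 + 490 + 28 + 177 = 1992.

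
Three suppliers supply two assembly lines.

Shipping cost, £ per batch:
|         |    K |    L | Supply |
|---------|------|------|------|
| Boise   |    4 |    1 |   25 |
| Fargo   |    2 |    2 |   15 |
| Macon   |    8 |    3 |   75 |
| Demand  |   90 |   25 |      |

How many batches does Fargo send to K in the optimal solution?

15

Solving gives:
  Boise to K: 25 × £4 = £100
  Fargo to K: 15 × £2 = £30
  Macon to K: 50 × £8 = £400
  Macon to L: 25 × £3 = £75
Total cost = £605.
So Fargo→K carries 15 batches.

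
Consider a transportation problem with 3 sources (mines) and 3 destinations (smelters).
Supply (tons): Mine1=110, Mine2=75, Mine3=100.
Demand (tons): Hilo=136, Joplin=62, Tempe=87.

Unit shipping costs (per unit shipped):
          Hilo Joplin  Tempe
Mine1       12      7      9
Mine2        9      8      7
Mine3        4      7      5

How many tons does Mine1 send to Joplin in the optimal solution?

62

Optimal shipments:
  Mine1 to Joplin: 62 × 7 = 434
  Mine1 to Tempe: 48 × 9 = 432
  Mine2 to Hilo: 36 × 9 = 324
  Mine2 to Tempe: 39 × 7 = 273
  Mine3 to Hilo: 100 × 4 = 400
Total cost = 1863.
So Mine1→Joplin carries 62 tons.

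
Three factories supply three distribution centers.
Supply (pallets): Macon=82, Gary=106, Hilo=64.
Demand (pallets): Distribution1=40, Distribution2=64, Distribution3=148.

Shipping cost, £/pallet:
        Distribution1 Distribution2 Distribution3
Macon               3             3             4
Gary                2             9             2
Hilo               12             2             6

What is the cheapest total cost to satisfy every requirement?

628

Optimal allocation:
  Macon–Distribution1: 40 pallets
  Macon–Distribution3: 42 pallets
  Gary–Distribution3: 106 pallets
  Hilo–Distribution2: 64 pallets
Total cost = £628.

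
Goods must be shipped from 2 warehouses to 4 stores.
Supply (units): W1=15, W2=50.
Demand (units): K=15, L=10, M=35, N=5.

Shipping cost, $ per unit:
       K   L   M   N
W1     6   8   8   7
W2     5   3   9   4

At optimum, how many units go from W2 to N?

5

The minimum-cost plan:
  W1→M: 15 × $8 = $120
  W2→K: 15 × $5 = $75
  W2→L: 10 × $3 = $30
  W2→M: 20 × $9 = $180
  W2→N: 5 × $4 = $20
Total cost = $425.
So W2→N carries 5 units.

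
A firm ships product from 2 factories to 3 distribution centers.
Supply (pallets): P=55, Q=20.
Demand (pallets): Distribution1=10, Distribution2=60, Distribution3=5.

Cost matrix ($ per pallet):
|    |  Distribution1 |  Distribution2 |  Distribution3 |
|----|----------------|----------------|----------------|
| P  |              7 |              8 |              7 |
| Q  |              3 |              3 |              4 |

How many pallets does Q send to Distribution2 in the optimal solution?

Optimal shipments:
  P→Distribution1: 10 × $7 = $70
  P→Distribution2: 40 × $8 = $320
  P→Distribution3: 5 × $7 = $35
  Q→Distribution2: 20 × $3 = $60
Total cost = $485.
So Q→Distribution2 carries 20 pallets.

20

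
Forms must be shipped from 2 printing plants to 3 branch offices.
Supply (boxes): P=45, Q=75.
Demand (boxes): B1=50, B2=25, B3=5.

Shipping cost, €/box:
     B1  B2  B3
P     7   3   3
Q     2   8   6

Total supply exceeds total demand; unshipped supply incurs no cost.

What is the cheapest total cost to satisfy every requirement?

One minimum-cost allocation:
  P–B2: 25 × €3 = €75
  P–B3: 5 × €3 = €15
  Q–B1: 50 × €2 = €100
Total = 75 + 15 + 100 = €190.

190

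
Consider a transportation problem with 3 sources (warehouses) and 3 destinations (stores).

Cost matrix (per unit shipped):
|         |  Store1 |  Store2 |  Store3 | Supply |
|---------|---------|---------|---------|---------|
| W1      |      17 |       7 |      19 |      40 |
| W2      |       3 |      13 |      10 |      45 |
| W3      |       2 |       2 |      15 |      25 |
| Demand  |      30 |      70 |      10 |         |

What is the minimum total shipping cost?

585

An optimal shipping plan:
  W1 to Store2: 40 × 7 = 280
  W2 to Store1: 30 × 3 = 90
  W2 to Store2: 5 × 13 = 65
  W2 to Store3: 10 × 10 = 100
  W3 to Store2: 25 × 2 = 50
Total = 280 + 90 + 65 + 100 + 50 = 585.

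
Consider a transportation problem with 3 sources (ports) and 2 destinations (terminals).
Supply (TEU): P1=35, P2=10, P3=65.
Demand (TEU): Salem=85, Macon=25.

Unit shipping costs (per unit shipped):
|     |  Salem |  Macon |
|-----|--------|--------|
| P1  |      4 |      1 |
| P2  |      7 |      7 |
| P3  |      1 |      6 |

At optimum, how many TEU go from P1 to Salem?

The minimum-cost plan:
  P1 to Salem: 10 × 4 = 40
  P1 to Macon: 25 × 1 = 25
  P2 to Salem: 10 × 7 = 70
  P3 to Salem: 65 × 1 = 65
Total cost = 200.
So P1→Salem carries 10 TEU.

10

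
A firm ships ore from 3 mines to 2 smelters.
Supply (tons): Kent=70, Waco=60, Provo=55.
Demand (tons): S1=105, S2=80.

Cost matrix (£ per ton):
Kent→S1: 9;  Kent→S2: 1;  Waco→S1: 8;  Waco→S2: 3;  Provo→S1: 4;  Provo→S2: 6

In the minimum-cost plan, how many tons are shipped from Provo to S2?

0

Solving gives:
  Kent to S2: 70 tons
  Waco to S1: 50 tons
  Waco to S2: 10 tons
  Provo to S1: 55 tons
Total cost = £720.
The route Provo→S2 is not used.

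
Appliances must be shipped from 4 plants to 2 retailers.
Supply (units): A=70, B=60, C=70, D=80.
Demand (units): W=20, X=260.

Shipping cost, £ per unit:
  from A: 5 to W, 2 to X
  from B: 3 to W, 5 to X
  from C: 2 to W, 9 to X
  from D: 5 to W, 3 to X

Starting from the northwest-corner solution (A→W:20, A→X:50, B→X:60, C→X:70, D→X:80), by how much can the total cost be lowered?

200

Current plan cost = 20·5 + 50·2 + 60·5 + 70·9 + 80·3 = £1370.
Optimal plan:
  A→X: 70 × £2 = £140
  B→X: 60 × £5 = £300
  C→W: 20 × £2 = £40
  C→X: 50 × £9 = £450
  D→X: 80 × £3 = £240
Optimal cost = £1170.
Saving = 1370 − 1170 = £200.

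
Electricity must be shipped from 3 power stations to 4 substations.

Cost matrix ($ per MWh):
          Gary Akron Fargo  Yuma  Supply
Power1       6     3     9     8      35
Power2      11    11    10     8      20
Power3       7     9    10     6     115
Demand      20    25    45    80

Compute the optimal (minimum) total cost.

Optimal allocation:
  Power1→Akron: 25 × $3 = $75
  Power1→Fargo: 10 × $9 = $90
  Power2→Fargo: 20 × $10 = $200
  Power3→Gary: 20 × $7 = $140
  Power3→Fargo: 15 × $10 = $150
  Power3→Yuma: 80 × $6 = $480
Total = 75 + 90 + 200 + 140 + 150 + 480 = $1135.

1135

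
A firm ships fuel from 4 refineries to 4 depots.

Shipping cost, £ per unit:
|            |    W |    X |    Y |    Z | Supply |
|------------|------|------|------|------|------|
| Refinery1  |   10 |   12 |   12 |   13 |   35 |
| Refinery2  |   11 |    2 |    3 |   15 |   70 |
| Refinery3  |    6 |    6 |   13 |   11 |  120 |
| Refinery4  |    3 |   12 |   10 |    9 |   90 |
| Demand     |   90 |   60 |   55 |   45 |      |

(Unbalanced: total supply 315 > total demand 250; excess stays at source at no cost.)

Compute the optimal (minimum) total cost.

One minimum-cost allocation:
  Refinery2–X: 15 × £2 = £30
  Refinery2–Y: 55 × £3 = £165
  Refinery3–X: 45 × £6 = £270
  Refinery3–Z: 45 × £11 = £495
  Refinery4–W: 90 × £3 = £270
Total = 30 + 165 + 270 + 495 + 270 = £1230.

1230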